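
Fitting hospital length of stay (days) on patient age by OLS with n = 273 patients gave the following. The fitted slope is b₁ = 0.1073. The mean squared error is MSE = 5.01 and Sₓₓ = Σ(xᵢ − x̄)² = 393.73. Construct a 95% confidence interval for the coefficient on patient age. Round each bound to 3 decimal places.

(-0.115, 0.329)

SE(b₁) = √(MSE/Sₓₓ) = √(5.01/393.73) = 0.112803.
df = n − 2 = 271.
t* = t_{0.025, 271} = 1.968756.
Margin = t* × SE = 1.968756 × 0.112803 = 0.22208.
CI: 0.1073 ± 0.22208 → (-0.115, 0.329).
With 95% confidence, each one-unit increase in patient age is associated with a change of between -0.115 and 0.329 days in hospital length of stay.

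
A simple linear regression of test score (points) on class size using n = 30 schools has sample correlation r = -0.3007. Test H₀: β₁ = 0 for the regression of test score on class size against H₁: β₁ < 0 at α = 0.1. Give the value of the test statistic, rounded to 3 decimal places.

t = -1.668

t = r·√(n − 2)/√(1 − r²) = -0.3007·√28/√0.90958 = -1.668.
df = n − 2 = 28.
One-sided p ≈ 0.0532, which is < 0.1, so reject H₀.
There is evidence of a linear association between class size and test score.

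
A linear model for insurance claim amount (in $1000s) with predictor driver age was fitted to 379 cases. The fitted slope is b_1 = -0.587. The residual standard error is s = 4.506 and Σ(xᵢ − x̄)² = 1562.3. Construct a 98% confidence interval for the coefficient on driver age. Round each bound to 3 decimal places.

(-0.853, -0.321)

SE(b_1) = s/√Sₓₓ = 4.506/√1562.3 = 0.114001.
df = n − 2 = 377.
t* = t_{0.01, 377} = 2.33628.
Margin = t* × SE = 2.33628 × 0.114001 = 0.26634.
CI: -0.587 ± 0.26634 → (-0.853, -0.321).
With 98% confidence, each one-unit increase in driver age is associated with a change of between -0.853 and -0.321 $1000s in insurance claim amount.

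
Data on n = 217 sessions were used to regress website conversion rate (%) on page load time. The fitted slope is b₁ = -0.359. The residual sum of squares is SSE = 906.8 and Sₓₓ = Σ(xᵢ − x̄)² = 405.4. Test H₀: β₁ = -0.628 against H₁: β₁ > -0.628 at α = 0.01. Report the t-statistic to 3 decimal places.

MSE = SSE/(n − 2) = 906.8/215 = 4.21767.
SE(b₁) = √(MSE/Sₓₓ) = √(4.21767/405.4) = 0.101999.
t = (-0.359 − (-0.628)) / 0.101999 = 2.637.
df = n − 2 = 215.
One-sided p ≈ 0.0045, which is < 0.01, so reject H₀.
There is evidence that the true slope on page load time exceeds -0.628 % per unit.

t = 2.637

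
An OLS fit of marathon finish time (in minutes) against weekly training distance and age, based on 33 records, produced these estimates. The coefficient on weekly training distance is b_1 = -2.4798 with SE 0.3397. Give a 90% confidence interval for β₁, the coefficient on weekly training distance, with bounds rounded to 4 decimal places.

(-3.0564, -1.9032)

df = n − k − 1 = 33 − 2 − 1 = 30.
t* = t_{0.05, 30} = 1.697261.
Margin = t* × SE = 1.697261 × 0.3397 = 0.576560.
CI: -2.4798 ± 0.576560 → (-3.0564, -1.9032).
With 90% confidence, each one-unit increase in weekly training distance is associated with a change of between -3.0564 and -1.9032 minutes in marathon finish time, holding the other predictors fixed.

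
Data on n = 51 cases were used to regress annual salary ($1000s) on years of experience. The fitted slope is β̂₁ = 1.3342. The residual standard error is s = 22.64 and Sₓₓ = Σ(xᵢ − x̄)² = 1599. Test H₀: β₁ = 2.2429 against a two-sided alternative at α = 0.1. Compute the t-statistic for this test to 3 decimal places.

SE(β̂₁) = s/√Sₓₓ = 22.64/√1599 = 0.566177.
t = (1.3342 − 2.2429) / 0.566177 = -1.605.
df = n − 2 = 49.
Two-sided p ≈ 0.1149, which is ≥ 0.1, so fail to reject H₀.
The data are consistent with a true slope of 2.2429 $1000s per unit of years of experience.

t = -1.605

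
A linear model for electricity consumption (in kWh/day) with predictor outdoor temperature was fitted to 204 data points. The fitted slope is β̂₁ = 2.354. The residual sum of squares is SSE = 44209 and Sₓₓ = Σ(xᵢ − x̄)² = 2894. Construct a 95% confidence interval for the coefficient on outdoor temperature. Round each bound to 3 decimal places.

(1.812, 2.896)

MSE = SSE/(n − 2) = 44209/202 = 218.856.
SE(β̂₁) = √(MSE/Sₓₓ) = √(218.856/2894) = 0.274999.
df = n − 2 = 202.
t* = t_{0.025, 202} = 1.971777.
Margin = t* × SE = 1.971777 × 0.274999 = 0.54224.
CI: 2.354 ± 0.54224 → (1.812, 2.896).
With 95% confidence, each one-unit increase in outdoor temperature is associated with a change of between 1.812 and 2.896 kWh/day in electricity consumption.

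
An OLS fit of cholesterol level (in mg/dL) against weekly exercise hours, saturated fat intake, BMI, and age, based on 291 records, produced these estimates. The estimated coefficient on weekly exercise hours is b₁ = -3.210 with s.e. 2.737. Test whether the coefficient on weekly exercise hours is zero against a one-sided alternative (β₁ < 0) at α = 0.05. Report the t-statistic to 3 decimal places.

t = -1.173

H₀: β₁ = 0 vs H₁: β₁ < 0.
t = (b₁ − β₁⁰)/SE = -3.210 / 2.737 = -1.173.
df = n − k − 1 = 291 − 4 − 1 = 286.
One-sided p ≈ 0.1209, which is ≥ 0.05, so fail to reject H₀.
The data do not give significant evidence that the true slope on weekly exercise hours is negative, holding the other predictors fixed.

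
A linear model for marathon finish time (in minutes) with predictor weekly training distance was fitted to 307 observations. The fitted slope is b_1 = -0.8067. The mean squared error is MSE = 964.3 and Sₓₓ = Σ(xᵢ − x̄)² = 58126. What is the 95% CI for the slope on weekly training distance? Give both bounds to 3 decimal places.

SE(b_1) = √(MSE/Sₓₓ) = √(964.3/58126) = 0.128801.
df = n − 2 = 305.
t* = t_{0.025, 305} = 1.967772.
Margin = t* × SE = 1.967772 × 0.128801 = 0.25345.
CI: -0.8067 ± 0.25345 → (-1.060, -0.553).
With 95% confidence, each one-unit increase in weekly training distance is associated with a change of between -1.060 and -0.553 minutes in marathon finish time.

(-1.060, -0.553)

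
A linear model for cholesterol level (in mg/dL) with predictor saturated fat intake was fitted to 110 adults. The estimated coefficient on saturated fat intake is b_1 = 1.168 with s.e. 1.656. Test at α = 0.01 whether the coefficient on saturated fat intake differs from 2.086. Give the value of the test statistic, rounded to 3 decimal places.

H₀: β₁ = 2.086 vs H₁: β₁ ≠ 2.086.
t = (b_1 − β₁⁰)/SE = (1.168 − 2.086) / 1.656 = -0.554.
df = n − 2 = 110 − 2 = 108.
Two-sided p ≈ 0.5805, which is ≥ 0.01, so fail to reject H₀.
The data are consistent with a true slope of 2.086 mg/dL per unit of saturated fat intake.

t = -0.554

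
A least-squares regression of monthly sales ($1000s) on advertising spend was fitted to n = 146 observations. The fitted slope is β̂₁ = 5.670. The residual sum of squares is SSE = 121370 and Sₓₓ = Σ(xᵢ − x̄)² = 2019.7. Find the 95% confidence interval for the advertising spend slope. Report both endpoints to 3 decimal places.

MSE = SSE/(n − 2) = 121370/144 = 842.847.
SE(β̂₁) = √(MSE/Sₓₓ) = √(842.847/2019.7) = 0.645998.
df = n − 2 = 144.
t* = t_{0.025, 144} = 1.976575.
Margin = t* × SE = 1.976575 × 0.645998 = 1.27686.
CI: 5.670 ± 1.27686 → (4.393, 6.947).
With 95% confidence, each one-unit increase in advertising spend is associated with a change of between 4.393 and 6.947 $1000s in monthly sales.

(4.393, 6.947)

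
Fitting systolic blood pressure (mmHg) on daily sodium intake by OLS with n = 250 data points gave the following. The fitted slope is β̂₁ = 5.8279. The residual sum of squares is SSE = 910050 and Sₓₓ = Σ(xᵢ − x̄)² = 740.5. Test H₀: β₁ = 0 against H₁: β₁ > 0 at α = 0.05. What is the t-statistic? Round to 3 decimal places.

t = 2.618

MSE = SSE/(n − 2) = 910050/248 = 3669.56.
SE(β̂₁) = √(MSE/Sₓₓ) = √(3669.56/740.5) = 2.2261.
t = 5.8279 / 2.2261 = 2.618.
df = n − 2 = 248.
One-sided p ≈ 0.0047, which is < 0.05, so reject H₀.
There is evidence that the true slope on daily sodium intake is positive.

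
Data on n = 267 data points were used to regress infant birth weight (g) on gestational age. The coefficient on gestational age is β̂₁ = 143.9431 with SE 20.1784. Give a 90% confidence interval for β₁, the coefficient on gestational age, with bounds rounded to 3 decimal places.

(110.636, 177.250)

df = n − 2 = 267 − 2 = 265.
t* = t_{0.05, 265} = 1.650624.
Margin = t* × SE = 1.650624 × 20.1784 = 33.30695.
CI: 143.9431 ± 33.30695 → (110.636, 177.250).
With 90% confidence, each one-unit increase in gestational age is associated with a change of between 110.636 and 177.250 g in infant birth weight.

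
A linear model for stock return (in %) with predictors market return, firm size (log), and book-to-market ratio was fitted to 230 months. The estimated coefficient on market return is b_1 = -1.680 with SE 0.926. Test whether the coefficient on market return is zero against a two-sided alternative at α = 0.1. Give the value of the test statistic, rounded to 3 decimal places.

H₀: β₁ = 0 vs H₁: β₁ ≠ 0.
t = (b_1 − β₁⁰)/SE = -1.680 / 0.926 = -1.814.
df = n − k − 1 = 230 − 3 − 1 = 226.
Two-sided p ≈ 0.0710, which is < 0.1, so reject H₀.
There is evidence that market return is associated with stock return, holding the other predictors fixed.

t = -1.814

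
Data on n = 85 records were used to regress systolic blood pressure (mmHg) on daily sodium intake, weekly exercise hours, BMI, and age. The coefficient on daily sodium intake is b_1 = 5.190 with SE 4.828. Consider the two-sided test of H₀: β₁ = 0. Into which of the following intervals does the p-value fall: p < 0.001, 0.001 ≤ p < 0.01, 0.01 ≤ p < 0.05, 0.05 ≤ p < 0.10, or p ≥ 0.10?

t = 5.190 / 4.828 = 1.075.
df = n − k − 1 = 85 − 4 − 1 = 80.
Two-sided p = 2·P(T_{80} > |t|) ≈ 0.2856.
So p ≥ 0.10.

p ≥ 0.10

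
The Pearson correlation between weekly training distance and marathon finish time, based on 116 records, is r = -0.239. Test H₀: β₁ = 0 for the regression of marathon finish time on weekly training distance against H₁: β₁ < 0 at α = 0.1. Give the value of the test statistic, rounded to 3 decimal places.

t = -2.628

t = r·√(n − 2)/√(1 − r²) = -0.239·√114/√0.942879 = -2.628.
df = n − 2 = 114.
One-sided p ≈ 0.0049, which is < 0.1, so reject H₀.
There is evidence of a linear association between weekly training distance and marathon finish time.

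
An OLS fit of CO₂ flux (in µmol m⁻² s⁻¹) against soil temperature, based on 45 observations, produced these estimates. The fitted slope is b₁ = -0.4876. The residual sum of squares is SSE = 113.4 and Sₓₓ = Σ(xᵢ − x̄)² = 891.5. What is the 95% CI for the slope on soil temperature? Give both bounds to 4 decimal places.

MSE = SSE/(n − 2) = 113.4/43 = 2.63721.
SE(b₁) = √(MSE/Sₓₓ) = √(2.63721/891.5) = 0.0543891.
df = n − 2 = 43.
t* = t_{0.025, 43} = 2.016692.
Margin = t* × SE = 2.016692 × 0.0543891 = 0.109686.
CI: -0.4876 ± 0.109686 → (-0.5973, -0.3779).
With 95% confidence, each one-unit increase in soil temperature is associated with a change of between -0.5973 and -0.3779 µmol m⁻² s⁻¹ in CO₂ flux.

(-0.5973, -0.3779)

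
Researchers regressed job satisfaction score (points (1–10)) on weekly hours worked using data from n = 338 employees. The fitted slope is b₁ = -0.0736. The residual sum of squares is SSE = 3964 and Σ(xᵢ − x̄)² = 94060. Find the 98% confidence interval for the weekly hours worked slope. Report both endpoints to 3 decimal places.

(-0.100, -0.047)

MSE = SSE/(n − 2) = 3964/336 = 11.7976.
SE(b₁) = √(MSE/Sₓₓ) = √(11.7976/94060) = 0.0111994.
df = n − 2 = 336.
t* = t_{0.01, 336} = 2.337497.
Margin = t* × SE = 2.337497 × 0.0111994 = 0.02618.
CI: -0.0736 ± 0.02618 → (-0.100, -0.047).
With 98% confidence, each one-unit increase in weekly hours worked is associated with a change of between -0.100 and -0.047 points (1–10) in job satisfaction score.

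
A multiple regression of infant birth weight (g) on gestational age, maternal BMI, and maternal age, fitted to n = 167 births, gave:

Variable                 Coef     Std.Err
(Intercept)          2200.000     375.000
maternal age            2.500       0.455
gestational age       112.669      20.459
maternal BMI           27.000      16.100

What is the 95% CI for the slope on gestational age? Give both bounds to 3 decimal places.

Read off: b = 112.669, SE = 20.459 for gestational age.
df = n − k − 1 = 167 − 3 − 1 = 163.
t* = t_{0.025, 163} = 1.974625.
Margin = t* × SE = 1.974625 × 20.459 = 40.39885.
CI: 112.669 ± 40.39885 → (72.270, 153.068).

(72.270, 153.068)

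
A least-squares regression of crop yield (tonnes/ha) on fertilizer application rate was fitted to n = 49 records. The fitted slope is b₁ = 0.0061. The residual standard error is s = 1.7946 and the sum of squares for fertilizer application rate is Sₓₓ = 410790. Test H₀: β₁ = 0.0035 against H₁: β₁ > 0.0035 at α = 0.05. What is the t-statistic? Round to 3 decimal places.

t = 0.929

SE(b₁) = s/√Sₓₓ = 1.7946/√410790 = 0.0028.
t = (0.0061 − 0.0035) / 0.0028 = 0.929.
df = n − 2 = 47.
One-sided p ≈ 0.1789, which is ≥ 0.05, so fail to reject H₀.
The data do not give significant evidence that the true slope on fertilizer application rate exceeds 0.0035 tonnes/ha per unit.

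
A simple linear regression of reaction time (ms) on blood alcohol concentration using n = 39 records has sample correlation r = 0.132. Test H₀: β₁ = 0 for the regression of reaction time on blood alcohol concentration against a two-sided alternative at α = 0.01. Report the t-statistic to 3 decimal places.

t = r·√(n − 2)/√(1 − r²) = 0.132·√37/√0.982576 = 0.810.
df = n − 2 = 37.
Two-sided p ≈ 0.4231, which is ≥ 0.01, so fail to reject H₀.
The data do not give significant evidence of a linear association between blood alcohol concentration and reaction time.

t = 0.810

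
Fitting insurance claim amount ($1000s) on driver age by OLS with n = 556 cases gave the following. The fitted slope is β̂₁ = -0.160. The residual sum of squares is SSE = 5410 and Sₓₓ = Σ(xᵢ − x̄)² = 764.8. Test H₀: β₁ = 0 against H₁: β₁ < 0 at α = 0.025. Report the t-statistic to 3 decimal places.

MSE = SSE/(n − 2) = 5410/554 = 9.76534.
SE(β̂₁) = √(MSE/Sₓₓ) = √(9.76534/764.8) = 0.112998.
t = -0.160 / 0.112998 = -1.416.
df = n − 2 = 554.
One-sided p ≈ 0.0787, which is ≥ 0.025, so fail to reject H₀.
The data do not give significant evidence that the true slope on driver age is negative.

t = -1.416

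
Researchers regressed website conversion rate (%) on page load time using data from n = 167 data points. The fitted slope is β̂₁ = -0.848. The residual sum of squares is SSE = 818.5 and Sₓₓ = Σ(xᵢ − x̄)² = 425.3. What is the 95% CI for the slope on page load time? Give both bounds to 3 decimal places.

(-1.061, -0.635)

MSE = SSE/(n − 2) = 818.5/165 = 4.96061.
SE(β̂₁) = √(MSE/Sₓₓ) = √(4.96061/425.3) = 0.107999.
df = n − 2 = 165.
t* = t_{0.025, 165} = 1.974446.
Margin = t* × SE = 1.974446 × 0.107999 = 0.21324.
CI: -0.848 ± 0.21324 → (-1.061, -0.635).
With 95% confidence, each one-unit increase in page load time is associated with a change of between -1.061 and -0.635 % in website conversion rate.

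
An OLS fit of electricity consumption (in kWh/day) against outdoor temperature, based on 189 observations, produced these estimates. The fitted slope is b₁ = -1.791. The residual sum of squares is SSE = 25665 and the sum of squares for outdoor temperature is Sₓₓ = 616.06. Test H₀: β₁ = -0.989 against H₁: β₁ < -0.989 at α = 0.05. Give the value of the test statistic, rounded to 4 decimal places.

MSE = SSE/(n − 2) = 25665/187 = 137.246.
SE(b₁) = √(MSE/Sₓₓ) = √(137.246/616.06) = 0.471996.
t = (-1.791 − (-0.989)) / 0.471996 = -1.6992.
df = n − 2 = 187.
One-sided p ≈ 0.0455, which is < 0.05, so reject H₀.
There is evidence that the true slope on outdoor temperature is below -0.989 kWh/day per unit.

t = -1.6992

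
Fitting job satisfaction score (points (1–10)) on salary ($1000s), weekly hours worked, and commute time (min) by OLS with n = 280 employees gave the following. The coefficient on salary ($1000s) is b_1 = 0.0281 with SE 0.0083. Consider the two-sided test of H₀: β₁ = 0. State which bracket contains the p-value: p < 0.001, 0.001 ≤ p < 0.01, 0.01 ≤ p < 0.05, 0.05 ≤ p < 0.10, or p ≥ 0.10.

t = 0.0281 / 0.0083 = 3.386.
df = n − k − 1 = 280 − 3 − 1 = 276.
Two-sided p = 2·P(T_{276} > |t|) ≈ 0.0008.
So p < 0.001.

p < 0.001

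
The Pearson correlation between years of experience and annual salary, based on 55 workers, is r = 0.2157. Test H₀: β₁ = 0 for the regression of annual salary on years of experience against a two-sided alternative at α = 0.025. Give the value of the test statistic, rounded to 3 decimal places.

t = 1.608

t = r·√(n − 2)/√(1 − r²) = 0.2157·√53/√0.953474 = 1.608.
df = n − 2 = 53.
Two-sided p ≈ 0.1137, which is ≥ 0.025, so fail to reject H₀.
The data do not give significant evidence of a linear association between years of experience and annual salary.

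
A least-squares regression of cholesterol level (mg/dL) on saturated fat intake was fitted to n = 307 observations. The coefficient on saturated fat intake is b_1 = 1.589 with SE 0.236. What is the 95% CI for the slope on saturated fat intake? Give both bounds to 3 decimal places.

df = n − 2 = 307 − 2 = 305.
t* = t_{0.025, 305} = 1.967772.
Margin = t* × SE = 1.967772 × 0.236 = 0.46439.
CI: 1.589 ± 0.46439 → (1.125, 2.053).
With 95% confidence, each one-unit increase in saturated fat intake is associated with a change of between 1.125 and 2.053 mg/dL in cholesterol level.

(1.125, 2.053)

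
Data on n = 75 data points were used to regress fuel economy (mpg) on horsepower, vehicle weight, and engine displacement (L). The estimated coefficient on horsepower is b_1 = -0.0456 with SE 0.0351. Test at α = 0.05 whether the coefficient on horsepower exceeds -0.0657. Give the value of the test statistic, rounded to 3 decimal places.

t = 0.573

H₀: β₁ = -0.0657 vs H₁: β₁ > -0.0657.
t = (b_1 − β₁⁰)/SE = (-0.0456 − (-0.0657)) / 0.0351 = 0.573.
df = n − k − 1 = 75 − 3 − 1 = 71.
One-sided p ≈ 0.2843, which is ≥ 0.05, so fail to reject H₀.
The data do not give significant evidence that the true slope on horsepower exceeds -0.0657 mpg per unit, holding the other predictors fixed.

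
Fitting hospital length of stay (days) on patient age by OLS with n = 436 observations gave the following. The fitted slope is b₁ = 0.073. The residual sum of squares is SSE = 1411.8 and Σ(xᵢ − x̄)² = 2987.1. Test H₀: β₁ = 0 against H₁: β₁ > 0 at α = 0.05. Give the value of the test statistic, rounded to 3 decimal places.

t = 2.212

MSE = SSE/(n − 2) = 1411.8/434 = 3.253.
SE(b₁) = √(MSE/Sₓₓ) = √(3.253/2987.1) = 0.0330002.
t = 0.073 / 0.0330002 = 2.212.
df = n − 2 = 434.
One-sided p ≈ 0.0137, which is < 0.05, so reject H₀.
There is evidence that the true slope on patient age is positive.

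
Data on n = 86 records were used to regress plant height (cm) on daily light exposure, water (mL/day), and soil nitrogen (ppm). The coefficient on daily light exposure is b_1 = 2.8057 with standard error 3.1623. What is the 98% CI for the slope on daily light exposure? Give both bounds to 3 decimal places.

df = n − k − 1 = 86 − 3 − 1 = 82.
t* = t_{0.01, 82} = 2.372687.
Margin = t* × SE = 2.372687 × 3.1623 = 7.50315.
CI: 2.8057 ± 7.50315 → (-4.697, 10.309).
With 98% confidence, each one-unit increase in daily light exposure is associated with a change of between -4.697 and 10.309 cm in plant height, holding the other predictors fixed.

(-4.697, 10.309)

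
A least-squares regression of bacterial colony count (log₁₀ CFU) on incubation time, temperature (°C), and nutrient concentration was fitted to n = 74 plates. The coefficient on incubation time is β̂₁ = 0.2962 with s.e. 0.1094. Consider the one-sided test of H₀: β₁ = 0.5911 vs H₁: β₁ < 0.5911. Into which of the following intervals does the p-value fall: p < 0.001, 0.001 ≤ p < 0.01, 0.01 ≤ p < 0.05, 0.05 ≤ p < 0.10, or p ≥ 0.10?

t = (0.2962 − 0.5911) / 0.1094 = -2.696.
df = n − k − 1 = 74 − 3 − 1 = 70.
One-sided p = P(T_{70} < t) ≈ 0.0044.
So 0.001 ≤ p < 0.01.

0.001 ≤ p < 0.01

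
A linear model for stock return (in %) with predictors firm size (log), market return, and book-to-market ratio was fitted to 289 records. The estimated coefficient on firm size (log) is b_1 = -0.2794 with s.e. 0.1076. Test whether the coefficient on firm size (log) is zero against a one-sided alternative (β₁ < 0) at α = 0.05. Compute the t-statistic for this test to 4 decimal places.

H₀: β₁ = 0 vs H₁: β₁ < 0.
t = (b_1 − β₁⁰)/SE = -0.2794 / 0.1076 = -2.5967.
df = n − k − 1 = 289 − 3 − 1 = 285.
One-sided p ≈ 0.0050, which is < 0.05, so reject H₀.
There is evidence that the true slope on firm size (log) is negative, holding the other predictors fixed.

t = -2.5967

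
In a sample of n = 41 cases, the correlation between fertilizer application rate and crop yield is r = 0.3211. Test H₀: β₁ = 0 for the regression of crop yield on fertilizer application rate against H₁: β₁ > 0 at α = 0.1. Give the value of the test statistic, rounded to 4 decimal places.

t = r·√(n − 2)/√(1 − r²) = 0.3211·√39/√0.896895 = 2.1174.
df = n − 2 = 39.
One-sided p ≈ 0.0203, which is < 0.1, so reject H₀.
There is evidence of a linear association between fertilizer application rate and crop yield.

t = 2.1174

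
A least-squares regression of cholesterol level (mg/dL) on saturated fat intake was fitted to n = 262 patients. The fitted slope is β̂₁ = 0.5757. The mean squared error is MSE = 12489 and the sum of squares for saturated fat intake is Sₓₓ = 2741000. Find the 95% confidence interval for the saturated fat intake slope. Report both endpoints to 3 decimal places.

(0.443, 0.709)

SE(β̂₁) = √(MSE/Sₓₓ) = √(12489/2741000) = 0.0675009.
df = n − 2 = 260.
t* = t_{0.025, 260} = 1.96913.
Margin = t* × SE = 1.96913 × 0.0675009 = 0.13292.
CI: 0.5757 ± 0.13292 → (0.443, 0.709).
With 95% confidence, each one-unit increase in saturated fat intake is associated with a change of between 0.443 and 0.709 mg/dL in cholesterol level.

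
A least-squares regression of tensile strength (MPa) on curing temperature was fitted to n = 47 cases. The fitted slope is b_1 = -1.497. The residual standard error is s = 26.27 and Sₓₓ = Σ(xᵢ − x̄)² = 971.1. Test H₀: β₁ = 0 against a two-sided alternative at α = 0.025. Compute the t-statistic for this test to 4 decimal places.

t = -1.7758

SE(b_1) = s/√Sₓₓ = 26.27/√971.1 = 0.843001.
t = -1.497 / 0.843001 = -1.7758.
df = n − 2 = 45.
Two-sided p ≈ 0.0825, which is ≥ 0.025, so fail to reject H₀.
The data do not give significant evidence of an association between curing temperature and tensile strength.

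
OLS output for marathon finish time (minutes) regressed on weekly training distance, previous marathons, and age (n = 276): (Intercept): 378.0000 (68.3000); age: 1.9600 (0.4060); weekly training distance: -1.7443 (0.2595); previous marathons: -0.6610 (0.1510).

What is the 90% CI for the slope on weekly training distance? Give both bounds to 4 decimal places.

(-2.1726, -1.3160)

Read off: b = -1.7443, SE = 0.2595 for weekly training distance.
df = n − k − 1 = 276 − 3 − 1 = 272.
t* = t_{0.05, 272} = 1.650475.
Margin = t* × SE = 1.650475 × 0.2595 = 0.428298.
CI: -1.7443 ± 0.428298 → (-2.1726, -1.3160).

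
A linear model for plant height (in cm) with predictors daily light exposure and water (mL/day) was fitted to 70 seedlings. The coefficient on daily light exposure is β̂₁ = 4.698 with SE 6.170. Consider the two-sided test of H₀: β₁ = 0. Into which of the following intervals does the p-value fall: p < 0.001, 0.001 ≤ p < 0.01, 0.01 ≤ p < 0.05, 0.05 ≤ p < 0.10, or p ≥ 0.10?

t = 4.698 / 6.170 = 0.761.
df = n − k − 1 = 70 − 2 − 1 = 67.
Two-sided p = 2·P(T_{67} > |t|) ≈ 0.4491.
So p ≥ 0.10.

p ≥ 0.10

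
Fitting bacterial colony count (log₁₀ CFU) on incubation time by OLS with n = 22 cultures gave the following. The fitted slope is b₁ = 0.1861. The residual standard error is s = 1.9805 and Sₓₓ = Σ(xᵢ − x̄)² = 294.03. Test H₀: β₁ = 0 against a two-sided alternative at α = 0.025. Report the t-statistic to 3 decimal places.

t = 1.611

SE(b₁) = s/√Sₓₓ = 1.9805/√294.03 = 0.115499.
t = 0.1861 / 0.115499 = 1.611.
df = n − 2 = 20.
Two-sided p ≈ 0.1228, which is ≥ 0.025, so fail to reject H₀.
The data do not give significant evidence of an association between incubation time and bacterial colony count.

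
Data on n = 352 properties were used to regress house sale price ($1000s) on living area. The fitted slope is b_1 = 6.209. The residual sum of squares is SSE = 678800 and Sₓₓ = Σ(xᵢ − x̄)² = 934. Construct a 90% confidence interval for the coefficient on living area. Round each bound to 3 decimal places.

(3.832, 8.586)

MSE = SSE/(n − 2) = 678800/350 = 1939.43.
SE(b_1) = √(MSE/Sₓₓ) = √(1939.43/934) = 1.441.
df = n − 2 = 350.
t* = t_{0.05, 350} = 1.649219.
Margin = t* × SE = 1.649219 × 1.441 = 2.37652.
CI: 6.209 ± 2.37652 → (3.832, 8.586).
With 90% confidence, each one-unit increase in living area is associated with a change of between 3.832 and 8.586 $1000s in house sale price.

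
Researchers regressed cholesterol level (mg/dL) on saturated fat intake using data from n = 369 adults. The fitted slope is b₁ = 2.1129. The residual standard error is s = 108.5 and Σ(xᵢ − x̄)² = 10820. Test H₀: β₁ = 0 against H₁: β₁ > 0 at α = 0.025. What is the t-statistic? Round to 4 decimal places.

t = 2.0256

SE(b₁) = s/√Sₓₓ = 108.5/√10820 = 1.04308.
t = 2.1129 / 1.04308 = 2.0256.
df = n − 2 = 367.
One-sided p ≈ 0.0218, which is < 0.025, so reject H₀.
There is evidence that the true slope on saturated fat intake is positive.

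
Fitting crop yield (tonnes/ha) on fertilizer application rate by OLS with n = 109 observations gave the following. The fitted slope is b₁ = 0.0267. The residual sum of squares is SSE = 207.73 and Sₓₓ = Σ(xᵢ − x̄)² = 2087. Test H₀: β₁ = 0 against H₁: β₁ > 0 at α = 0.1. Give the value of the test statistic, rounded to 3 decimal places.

MSE = SSE/(n − 2) = 207.73/107 = 1.9414.
SE(b₁) = √(MSE/Sₓₓ) = √(1.9414/2087) = 0.0304998.
t = 0.0267 / 0.0304998 = 0.875.
df = n − 2 = 107.
One-sided p ≈ 0.1917, which is ≥ 0.1, so fail to reject H₀.
The data do not give significant evidence that the true slope on fertilizer application rate is positive.

t = 0.875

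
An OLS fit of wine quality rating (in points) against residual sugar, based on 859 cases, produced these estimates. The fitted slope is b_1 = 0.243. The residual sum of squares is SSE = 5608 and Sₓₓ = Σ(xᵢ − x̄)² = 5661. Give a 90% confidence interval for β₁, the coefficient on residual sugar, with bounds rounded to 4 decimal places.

MSE = SSE/(n − 2) = 5608/857 = 6.54376.
SE(b_1) = √(MSE/Sₓₓ) = √(6.54376/5661) = 0.0339991.
df = n − 2 = 857.
t* = t_{0.05, 857} = 1.646634.
Margin = t* × SE = 1.646634 × 0.0339991 = 0.055984.
CI: 0.243 ± 0.055984 → (0.1870, 0.2990).
With 90% confidence, each one-unit increase in residual sugar is associated with a change of between 0.1870 and 0.2990 points in wine quality rating.

(0.1870, 0.2990)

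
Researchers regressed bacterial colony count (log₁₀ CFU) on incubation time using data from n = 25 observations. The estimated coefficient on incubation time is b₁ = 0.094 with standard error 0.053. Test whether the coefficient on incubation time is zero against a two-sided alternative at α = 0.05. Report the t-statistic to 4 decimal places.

t = 1.7736

H₀: β₁ = 0 vs H₁: β₁ ≠ 0.
t = (b₁ − β₁⁰)/SE = 0.094 / 0.053 = 1.7736.
df = n − 2 = 25 − 2 = 23.
Two-sided p ≈ 0.0894, which is ≥ 0.05, so fail to reject H₀.
The data do not give significant evidence of an association between incubation time and bacterial colony count.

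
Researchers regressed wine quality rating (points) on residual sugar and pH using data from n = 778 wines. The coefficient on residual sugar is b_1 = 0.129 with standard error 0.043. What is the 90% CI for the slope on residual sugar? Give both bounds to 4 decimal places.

df = n − k − 1 = 778 − 2 − 1 = 775.
t* = t_{0.05, 775} = 1.646822.
Margin = t* × SE = 1.646822 × 0.043 = 0.070813.
CI: 0.129 ± 0.070813 → (0.0582, 0.1998).
With 90% confidence, each one-unit increase in residual sugar is associated with a change of between 0.0582 and 0.1998 points in wine quality rating, holding the other predictors fixed.

(0.0582, 0.1998)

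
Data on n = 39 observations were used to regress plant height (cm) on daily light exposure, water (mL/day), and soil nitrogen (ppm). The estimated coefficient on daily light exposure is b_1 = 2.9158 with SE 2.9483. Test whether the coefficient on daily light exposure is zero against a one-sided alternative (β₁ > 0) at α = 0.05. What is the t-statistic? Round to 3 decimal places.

H₀: β₁ = 0 vs H₁: β₁ > 0.
t = (b_1 − β₁⁰)/SE = 2.9158 / 2.9483 = 0.989.
df = n − k − 1 = 39 − 3 − 1 = 35.
One-sided p ≈ 0.1647, which is ≥ 0.05, so fail to reject H₀.
The data do not give significant evidence that the true slope on daily light exposure is positive, holding the other predictors fixed.

t = 0.989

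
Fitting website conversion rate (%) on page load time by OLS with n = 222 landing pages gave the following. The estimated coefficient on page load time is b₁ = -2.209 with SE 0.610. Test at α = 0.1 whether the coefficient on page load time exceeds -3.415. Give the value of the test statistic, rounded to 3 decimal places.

H₀: β₁ = -3.415 vs H₁: β₁ > -3.415.
t = (b₁ − β₁⁰)/SE = (-2.209 − (-3.415)) / 0.610 = 1.977.
df = n − 2 = 222 − 2 = 220.
One-sided p ≈ 0.0246, which is < 0.1, so reject H₀.
There is evidence that the true slope on page load time exceeds -3.415 % per unit.

t = 1.977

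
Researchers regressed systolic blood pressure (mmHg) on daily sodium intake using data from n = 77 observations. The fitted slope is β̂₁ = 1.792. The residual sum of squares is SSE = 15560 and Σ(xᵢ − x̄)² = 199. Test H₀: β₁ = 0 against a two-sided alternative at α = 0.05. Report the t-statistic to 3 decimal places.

t = 1.755

MSE = SSE/(n − 2) = 15560/75 = 207.467.
SE(β̂₁) = √(MSE/Sₓₓ) = √(207.467/199) = 1.02105.
t = 1.792 / 1.02105 = 1.755.
df = n − 2 = 75.
Two-sided p ≈ 0.0833, which is ≥ 0.05, so fail to reject H₀.
The data do not give significant evidence of an association between daily sodium intake and systolic blood pressure.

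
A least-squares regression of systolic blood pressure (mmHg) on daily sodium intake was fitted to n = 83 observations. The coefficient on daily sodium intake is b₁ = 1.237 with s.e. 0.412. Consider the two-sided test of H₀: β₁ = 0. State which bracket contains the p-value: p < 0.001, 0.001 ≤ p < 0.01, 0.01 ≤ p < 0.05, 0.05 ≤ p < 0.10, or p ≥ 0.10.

0.001 ≤ p < 0.01

t = 1.237 / 0.412 = 3.002.
df = n − 2 = 83 − 2 = 81.
Two-sided p = 2·P(T_{81} > |t|) ≈ 0.0036.
So 0.001 ≤ p < 0.01.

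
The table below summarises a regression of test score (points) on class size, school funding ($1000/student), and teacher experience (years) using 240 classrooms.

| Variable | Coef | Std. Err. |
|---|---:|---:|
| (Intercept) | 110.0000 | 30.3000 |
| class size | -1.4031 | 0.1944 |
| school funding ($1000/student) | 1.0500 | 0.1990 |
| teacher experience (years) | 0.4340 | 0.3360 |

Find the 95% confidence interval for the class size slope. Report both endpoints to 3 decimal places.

(-1.786, -1.020)

Read off: b = -1.4031, SE = 0.1944 for class size.
df = n − k − 1 = 240 − 3 − 1 = 236.
t* = t_{0.025, 236} = 1.970067.
Margin = t* × SE = 1.970067 × 0.1944 = 0.38298.
CI: -1.4031 ± 0.38298 → (-1.786, -1.020).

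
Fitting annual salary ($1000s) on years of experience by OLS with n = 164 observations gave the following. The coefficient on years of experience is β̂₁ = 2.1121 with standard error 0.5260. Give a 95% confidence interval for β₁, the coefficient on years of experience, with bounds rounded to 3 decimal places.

df = n − 2 = 164 − 2 = 162.
t* = t_{0.025, 162} = 1.974716.
Margin = t* × SE = 1.974716 × 0.5260 = 1.03870.
CI: 2.1121 ± 1.03870 → (1.073, 3.151).
With 95% confidence, each one-unit increase in years of experience is associated with a change of between 1.073 and 3.151 $1000s in annual salary.

(1.073, 3.151)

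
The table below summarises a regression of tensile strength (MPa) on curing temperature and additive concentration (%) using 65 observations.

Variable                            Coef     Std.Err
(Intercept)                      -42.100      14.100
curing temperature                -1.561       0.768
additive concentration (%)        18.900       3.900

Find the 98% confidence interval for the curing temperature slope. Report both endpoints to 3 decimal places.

(-3.395, 0.273)

Read off: b = -1.561, SE = 0.768 for curing temperature.
df = n − k − 1 = 65 − 2 − 1 = 62.
t* = t_{0.01, 62} = 2.388011.
Margin = t* × SE = 2.388011 × 0.768 = 1.83399.
CI: -1.561 ± 1.83399 → (-3.395, 0.273).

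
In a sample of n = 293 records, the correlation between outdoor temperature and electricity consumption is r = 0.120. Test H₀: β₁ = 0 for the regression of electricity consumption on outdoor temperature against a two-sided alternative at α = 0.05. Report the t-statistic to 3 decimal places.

t = 2.062

t = r·√(n − 2)/√(1 − r²) = 0.120·√291/√0.9856 = 2.062.
df = n − 2 = 291.
Two-sided p ≈ 0.0401, which is < 0.05, so reject H₀.
There is evidence of a linear association between outdoor temperature and electricity consumption.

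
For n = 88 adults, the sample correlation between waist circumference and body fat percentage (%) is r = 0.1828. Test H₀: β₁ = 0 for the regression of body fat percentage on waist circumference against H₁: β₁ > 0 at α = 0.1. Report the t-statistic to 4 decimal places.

t = r·√(n − 2)/√(1 − r²) = 0.1828·√86/√0.966584 = 1.7243.
df = n − 2 = 86.
One-sided p ≈ 0.0441, which is < 0.1, so reject H₀.
There is evidence of a linear association between waist circumference and body fat percentage.

t = 1.7243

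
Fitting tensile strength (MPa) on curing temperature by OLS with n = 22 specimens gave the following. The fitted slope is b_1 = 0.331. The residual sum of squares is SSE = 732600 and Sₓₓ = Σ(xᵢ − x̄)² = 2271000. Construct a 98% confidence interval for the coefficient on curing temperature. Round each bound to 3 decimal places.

MSE = SSE/(n − 2) = 732600/20 = 36630.
SE(b_1) = √(MSE/Sₓₓ) = √(36630/2271000) = 0.127002.
df = n − 2 = 20.
t* = t_{0.01, 20} = 2.527977.
Margin = t* × SE = 2.527977 × 0.127002 = 0.32106.
CI: 0.331 ± 0.32106 → (0.010, 0.652).
With 98% confidence, each one-unit increase in curing temperature is associated with a change of between 0.010 and 0.652 MPa in tensile strength.

(0.010, 0.652)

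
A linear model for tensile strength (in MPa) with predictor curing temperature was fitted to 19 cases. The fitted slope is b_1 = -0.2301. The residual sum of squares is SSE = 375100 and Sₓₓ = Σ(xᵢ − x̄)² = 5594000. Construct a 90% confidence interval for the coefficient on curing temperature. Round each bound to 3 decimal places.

MSE = SSE/(n − 2) = 375100/17 = 22064.7.
SE(b_1) = √(MSE/Sₓₓ) = √(22064.7/5594000) = 0.0628041.
df = n − 2 = 17.
t* = t_{0.05, 17} = 1.739607.
Margin = t* × SE = 1.739607 × 0.0628041 = 0.10925.
CI: -0.2301 ± 0.10925 → (-0.339, -0.121).
With 90% confidence, each one-unit increase in curing temperature is associated with a change of between -0.339 and -0.121 MPa in tensile strength.

(-0.339, -0.121)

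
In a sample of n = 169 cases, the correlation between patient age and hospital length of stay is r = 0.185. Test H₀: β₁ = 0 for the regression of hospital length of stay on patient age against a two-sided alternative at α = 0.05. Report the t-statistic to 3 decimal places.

t = r·√(n − 2)/√(1 − r²) = 0.185·√167/√0.965775 = 2.433.
df = n − 2 = 167.
Two-sided p ≈ 0.0160, which is < 0.05, so reject H₀.
There is evidence of a linear association between patient age and hospital length of stay.

t = 2.433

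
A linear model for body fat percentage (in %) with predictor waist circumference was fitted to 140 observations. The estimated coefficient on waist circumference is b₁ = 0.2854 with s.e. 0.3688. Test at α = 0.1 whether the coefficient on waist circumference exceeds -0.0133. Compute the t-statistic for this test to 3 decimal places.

H₀: β₁ = -0.0133 vs H₁: β₁ > -0.0133.
t = (b₁ − β₁⁰)/SE = (0.2854 − (-0.0133)) / 0.3688 = 0.810.
df = n − 2 = 140 − 2 = 138.
One-sided p ≈ 0.2097, which is ≥ 0.1, so fail to reject H₀.
The data do not give significant evidence that the true slope on waist circumference exceeds -0.0133 % per unit.

t = 0.810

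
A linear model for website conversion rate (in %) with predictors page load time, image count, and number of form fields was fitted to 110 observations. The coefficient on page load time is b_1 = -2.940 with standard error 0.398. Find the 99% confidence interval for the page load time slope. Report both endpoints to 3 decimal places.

(-3.984, -1.896)

df = n − k − 1 = 110 − 3 − 1 = 106.
t* = t_{0.005, 106} = 2.623008.
Margin = t* × SE = 2.623008 × 0.398 = 1.04396.
CI: -2.940 ± 1.04396 → (-3.984, -1.896).
With 99% confidence, each one-unit increase in page load time is associated with a change of between -3.984 and -1.896 % in website conversion rate, holding the other predictors fixed.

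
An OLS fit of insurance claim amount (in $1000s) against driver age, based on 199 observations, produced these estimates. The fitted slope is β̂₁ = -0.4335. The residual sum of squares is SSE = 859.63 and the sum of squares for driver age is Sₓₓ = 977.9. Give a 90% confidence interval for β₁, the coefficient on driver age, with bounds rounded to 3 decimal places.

MSE = SSE/(n − 2) = 859.63/197 = 4.3636.
SE(β̂₁) = √(MSE/Sₓₓ) = √(4.3636/977.9) = 0.0667998.
df = n − 2 = 197.
t* = t_{0.05, 197} = 1.652625.
Margin = t* × SE = 1.652625 × 0.0667998 = 0.11040.
CI: -0.4335 ± 0.11040 → (-0.544, -0.323).
With 90% confidence, each one-unit increase in driver age is associated with a change of between -0.544 and -0.323 $1000s in insurance claim amount.

(-0.544, -0.323)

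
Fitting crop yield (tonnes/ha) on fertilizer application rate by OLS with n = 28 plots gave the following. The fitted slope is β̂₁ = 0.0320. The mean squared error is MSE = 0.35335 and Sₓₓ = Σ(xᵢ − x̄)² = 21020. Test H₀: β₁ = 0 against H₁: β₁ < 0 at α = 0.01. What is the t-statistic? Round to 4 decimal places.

SE(β̂₁) = √(MSE/Sₓₓ) = √(0.35335/21020) = 0.00410002.
t = 0.0320 / 0.00410002 = 7.8048.
df = n − 2 = 26.
One-sided p ≈ 1.0000, which is ≥ 0.01, so fail to reject H₀.
The data do not give significant evidence that the true slope on fertilizer application rate is negative.

t = 7.8048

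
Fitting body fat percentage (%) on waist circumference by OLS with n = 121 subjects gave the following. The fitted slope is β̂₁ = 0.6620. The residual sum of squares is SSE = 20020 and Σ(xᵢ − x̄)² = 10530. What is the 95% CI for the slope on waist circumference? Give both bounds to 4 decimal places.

MSE = SSE/(n − 2) = 20020/119 = 168.235.
SE(β̂₁) = √(MSE/Sₓₓ) = √(168.235/10530) = 0.126399.
df = n − 2 = 119.
t* = t_{0.025, 119} = 1.9801.
Margin = t* × SE = 1.9801 × 0.126399 = 0.250283.
CI: 0.6620 ± 0.250283 → (0.4117, 0.9123).
With 95% confidence, each one-unit increase in waist circumference is associated with a change of between 0.4117 and 0.9123 % in body fat percentage.

(0.4117, 0.9123)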